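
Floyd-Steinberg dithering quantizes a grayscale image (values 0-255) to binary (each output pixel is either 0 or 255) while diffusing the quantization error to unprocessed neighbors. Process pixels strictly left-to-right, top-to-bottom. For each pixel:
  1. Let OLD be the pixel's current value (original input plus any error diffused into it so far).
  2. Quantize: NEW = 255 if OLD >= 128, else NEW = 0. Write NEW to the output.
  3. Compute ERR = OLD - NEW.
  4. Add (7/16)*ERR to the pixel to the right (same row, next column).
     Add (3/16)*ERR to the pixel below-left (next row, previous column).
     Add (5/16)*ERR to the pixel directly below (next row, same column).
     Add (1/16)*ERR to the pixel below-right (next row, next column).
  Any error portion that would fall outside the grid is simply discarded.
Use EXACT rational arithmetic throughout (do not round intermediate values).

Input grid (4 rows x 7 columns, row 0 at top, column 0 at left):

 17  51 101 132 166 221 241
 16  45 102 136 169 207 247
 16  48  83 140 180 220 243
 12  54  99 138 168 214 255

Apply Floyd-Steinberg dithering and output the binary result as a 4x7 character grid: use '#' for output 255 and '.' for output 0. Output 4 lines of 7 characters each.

(0,0): OLD=17 → NEW=0, ERR=17
(0,1): OLD=935/16 → NEW=0, ERR=935/16
(0,2): OLD=32401/256 → NEW=0, ERR=32401/256
(0,3): OLD=767479/4096 → NEW=255, ERR=-277001/4096
(0,4): OLD=8939969/65536 → NEW=255, ERR=-7771711/65536
(0,5): OLD=177333319/1048576 → NEW=255, ERR=-90053561/1048576
(0,6): OLD=3412934129/16777216 → NEW=255, ERR=-865255951/16777216
(1,0): OLD=8261/256 → NEW=0, ERR=8261/256
(1,1): OLD=209251/2048 → NEW=0, ERR=209251/2048
(1,2): OLD=11614623/65536 → NEW=255, ERR=-5097057/65536
(1,3): OLD=17436595/262144 → NEW=0, ERR=17436595/262144
(1,4): OLD=2360764345/16777216 → NEW=255, ERR=-1917425735/16777216
(1,5): OLD=15177274249/134217728 → NEW=0, ERR=15177274249/134217728
(1,6): OLD=590532286951/2147483648 → NEW=255, ERR=42923956711/2147483648
(2,0): OLD=1482481/32768 → NEW=0, ERR=1482481/32768
(2,1): OLD=91390187/1048576 → NEW=0, ERR=91390187/1048576
(2,2): OLD=1940851329/16777216 → NEW=0, ERR=1940851329/16777216
(2,3): OLD=24844754873/134217728 → NEW=255, ERR=-9380765767/134217728
(2,4): OLD=149322013129/1073741824 → NEW=255, ERR=-124482151991/1073741824
(2,5): OLD=6913915629059/34359738368 → NEW=255, ERR=-1847817654781/34359738368
(2,6): OLD=127975237935941/549755813888 → NEW=255, ERR=-12212494605499/549755813888
(3,0): OLD=712694113/16777216 → NEW=0, ERR=712694113/16777216
(3,1): OLD=16688586317/134217728 → NEW=0, ERR=16688586317/134217728
(3,2): OLD=195305342583/1073741824 → NEW=255, ERR=-78498822537/1073741824
(3,3): OLD=299216897009/4294967296 → NEW=0, ERR=299216897009/4294967296
(3,4): OLD=81253049646433/549755813888 → NEW=255, ERR=-58934682895007/549755813888
(3,5): OLD=610811684234547/4398046511104 → NEW=255, ERR=-510690176096973/4398046511104
(3,6): OLD=13644178088593581/70368744177664 → NEW=255, ERR=-4299851676710739/70368744177664
Row 0: ...####
Row 1: ..#.#.#
Row 2: ...####
Row 3: ..#.###

Answer: ...####
..#.#.#
...####
..#.###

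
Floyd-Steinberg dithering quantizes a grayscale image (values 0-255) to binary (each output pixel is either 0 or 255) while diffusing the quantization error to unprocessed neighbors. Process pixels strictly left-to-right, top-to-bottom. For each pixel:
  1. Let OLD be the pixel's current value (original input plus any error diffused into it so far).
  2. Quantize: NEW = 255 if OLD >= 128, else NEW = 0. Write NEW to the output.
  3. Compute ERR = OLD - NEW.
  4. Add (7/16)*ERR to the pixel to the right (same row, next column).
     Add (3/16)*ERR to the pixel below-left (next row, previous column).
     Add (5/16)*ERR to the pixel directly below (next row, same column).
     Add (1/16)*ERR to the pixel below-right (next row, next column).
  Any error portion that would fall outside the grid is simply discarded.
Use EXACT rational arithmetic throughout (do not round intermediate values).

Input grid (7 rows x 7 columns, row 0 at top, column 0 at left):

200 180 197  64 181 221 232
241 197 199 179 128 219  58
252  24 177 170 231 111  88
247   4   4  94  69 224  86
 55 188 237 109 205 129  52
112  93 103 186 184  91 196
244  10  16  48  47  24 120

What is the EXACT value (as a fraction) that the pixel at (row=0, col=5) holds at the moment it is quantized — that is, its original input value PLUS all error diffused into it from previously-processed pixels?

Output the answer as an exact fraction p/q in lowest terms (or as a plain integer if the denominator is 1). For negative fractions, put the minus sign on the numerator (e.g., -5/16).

(0,0): OLD=200 → NEW=255, ERR=-55
(0,1): OLD=2495/16 → NEW=255, ERR=-1585/16
(0,2): OLD=39337/256 → NEW=255, ERR=-25943/256
(0,3): OLD=80543/4096 → NEW=0, ERR=80543/4096
(0,4): OLD=12425817/65536 → NEW=255, ERR=-4285863/65536
(0,5): OLD=201734255/1048576 → NEW=255, ERR=-65652625/1048576
Target (0,5): original=221, with diffused error = 201734255/1048576

Answer: 201734255/1048576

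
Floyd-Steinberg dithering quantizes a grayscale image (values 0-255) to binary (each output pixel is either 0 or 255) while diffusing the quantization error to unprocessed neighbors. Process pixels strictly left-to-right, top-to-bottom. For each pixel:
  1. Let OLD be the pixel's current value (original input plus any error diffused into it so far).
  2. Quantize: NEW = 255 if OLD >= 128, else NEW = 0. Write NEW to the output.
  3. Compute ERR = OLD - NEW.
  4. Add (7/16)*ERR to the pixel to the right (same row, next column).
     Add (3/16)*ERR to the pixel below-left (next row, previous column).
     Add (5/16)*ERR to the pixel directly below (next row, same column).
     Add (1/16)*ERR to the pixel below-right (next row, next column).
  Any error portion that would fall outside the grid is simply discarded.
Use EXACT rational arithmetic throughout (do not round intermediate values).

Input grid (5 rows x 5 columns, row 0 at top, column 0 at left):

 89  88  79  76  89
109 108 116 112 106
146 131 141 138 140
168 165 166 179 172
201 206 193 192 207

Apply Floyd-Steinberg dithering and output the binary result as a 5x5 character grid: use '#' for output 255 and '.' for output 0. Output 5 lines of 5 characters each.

Answer: ..#..
#.#.#
#.#.#
#.##.
#####

Derivation:
(0,0): OLD=89 → NEW=0, ERR=89
(0,1): OLD=2031/16 → NEW=0, ERR=2031/16
(0,2): OLD=34441/256 → NEW=255, ERR=-30839/256
(0,3): OLD=95423/4096 → NEW=0, ERR=95423/4096
(0,4): OLD=6500665/65536 → NEW=0, ERR=6500665/65536
(1,0): OLD=41117/256 → NEW=255, ERR=-24163/256
(1,1): OLD=182987/2048 → NEW=0, ERR=182987/2048
(1,2): OLD=8503079/65536 → NEW=255, ERR=-8208601/65536
(1,3): OLD=19805339/262144 → NEW=0, ERR=19805339/262144
(1,4): OLD=719353969/4194304 → NEW=255, ERR=-350193551/4194304
(2,0): OLD=4366569/32768 → NEW=255, ERR=-3989271/32768
(2,1): OLD=79980051/1048576 → NEW=0, ERR=79980051/1048576
(2,2): OLD=2600113145/16777216 → NEW=255, ERR=-1678076935/16777216
(2,3): OLD=25331538395/268435456 → NEW=0, ERR=25331538395/268435456
(2,4): OLD=686834921021/4294967296 → NEW=255, ERR=-408381739459/4294967296
(3,0): OLD=2420229081/16777216 → NEW=255, ERR=-1857960999/16777216
(3,1): OLD=15303894885/134217728 → NEW=0, ERR=15303894885/134217728
(3,2): OLD=889442452967/4294967296 → NEW=255, ERR=-205774207513/4294967296
(3,3): OLD=1404019630127/8589934592 → NEW=255, ERR=-786413690833/8589934592
(3,4): OLD=14861395995403/137438953472 → NEW=0, ERR=14861395995403/137438953472
(4,0): OLD=403237457943/2147483648 → NEW=255, ERR=-144370872297/2147483648
(4,1): OLD=13490682538775/68719476736 → NEW=255, ERR=-4032784028905/68719476736
(4,2): OLD=156475984958521/1099511627776 → NEW=255, ERR=-123899480124359/1099511627776
(4,3): OLD=2311093904290583/17592186044416 → NEW=255, ERR=-2174913537035497/17592186044416
(4,4): OLD=50941643618089249/281474976710656 → NEW=255, ERR=-20834475443128031/281474976710656
Row 0: ..#..
Row 1: #.#.#
Row 2: #.#.#
Row 3: #.##.
Row 4: #####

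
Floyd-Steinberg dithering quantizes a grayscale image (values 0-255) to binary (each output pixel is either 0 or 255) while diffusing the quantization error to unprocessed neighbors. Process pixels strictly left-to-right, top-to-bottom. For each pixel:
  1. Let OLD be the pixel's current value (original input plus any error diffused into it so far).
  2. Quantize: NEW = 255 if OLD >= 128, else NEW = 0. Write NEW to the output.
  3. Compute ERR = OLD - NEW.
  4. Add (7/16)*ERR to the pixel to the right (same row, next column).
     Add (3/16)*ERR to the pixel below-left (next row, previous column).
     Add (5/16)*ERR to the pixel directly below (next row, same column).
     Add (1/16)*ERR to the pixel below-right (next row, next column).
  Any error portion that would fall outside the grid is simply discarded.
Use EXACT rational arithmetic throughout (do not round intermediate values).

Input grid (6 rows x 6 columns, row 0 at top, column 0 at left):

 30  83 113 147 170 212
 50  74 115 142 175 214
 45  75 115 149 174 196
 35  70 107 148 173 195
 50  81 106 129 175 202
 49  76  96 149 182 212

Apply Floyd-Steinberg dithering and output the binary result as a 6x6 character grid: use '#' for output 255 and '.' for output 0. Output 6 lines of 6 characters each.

Answer: ..#.##
..#.##
.#.##.
..#.##
..#.##
.#.#.#

Derivation:
(0,0): OLD=30 → NEW=0, ERR=30
(0,1): OLD=769/8 → NEW=0, ERR=769/8
(0,2): OLD=19847/128 → NEW=255, ERR=-12793/128
(0,3): OLD=211505/2048 → NEW=0, ERR=211505/2048
(0,4): OLD=7051095/32768 → NEW=255, ERR=-1304745/32768
(0,5): OLD=102015841/524288 → NEW=255, ERR=-31677599/524288
(1,0): OLD=9907/128 → NEW=0, ERR=9907/128
(1,1): OLD=123941/1024 → NEW=0, ERR=123941/1024
(1,2): OLD=5311433/32768 → NEW=255, ERR=-3044407/32768
(1,3): OLD=15717301/131072 → NEW=0, ERR=15717301/131072
(1,4): OLD=1762823711/8388608 → NEW=255, ERR=-376271329/8388608
(1,5): OLD=23220471849/134217728 → NEW=255, ERR=-11005048791/134217728
(2,0): OLD=1505383/16384 → NEW=0, ERR=1505383/16384
(2,1): OLD=73630493/524288 → NEW=255, ERR=-60062947/524288
(2,2): OLD=552762135/8388608 → NEW=0, ERR=552762135/8388608
(2,3): OLD=13494565279/67108864 → NEW=255, ERR=-3618195041/67108864
(2,4): OLD=275985087709/2147483648 → NEW=255, ERR=-271623242531/2147483648
(2,5): OLD=3856416658907/34359738368 → NEW=0, ERR=3856416658907/34359738368
(3,0): OLD=354273719/8388608 → NEW=0, ERR=354273719/8388608
(3,1): OLD=4749581867/67108864 → NEW=0, ERR=4749581867/67108864
(3,2): OLD=75852645649/536870912 → NEW=255, ERR=-61049436911/536870912
(3,3): OLD=2123583217363/34359738368 → NEW=0, ERR=2123583217363/34359738368
(3,4): OLD=48979856518707/274877906944 → NEW=255, ERR=-21114009752013/274877906944
(3,5): OLD=829309892713501/4398046511104 → NEW=255, ERR=-292191967618019/4398046511104
(4,0): OLD=82106785561/1073741824 → NEW=0, ERR=82106785561/1073741824
(4,1): OLD=2025333866757/17179869184 → NEW=0, ERR=2025333866757/17179869184
(4,2): OLD=75895506163199/549755813888 → NEW=255, ERR=-64292226378241/549755813888
(4,3): OLD=665338390697243/8796093022208 → NEW=0, ERR=665338390697243/8796093022208
(4,4): OLD=24698673134677835/140737488355328 → NEW=255, ERR=-11189386395930805/140737488355328
(4,5): OLD=318976769780990765/2251799813685248 → NEW=255, ERR=-255232182708747475/2251799813685248
(5,0): OLD=26113561885407/274877906944 → NEW=0, ERR=26113561885407/274877906944
(5,1): OLD=1207308349837135/8796093022208 → NEW=255, ERR=-1035695370825905/8796093022208
(5,2): OLD=2075269643971093/70368744177664 → NEW=0, ERR=2075269643971093/70368744177664
(5,3): OLD=367772049369854583/2251799813685248 → NEW=255, ERR=-206436903119883657/2251799813685248
(5,4): OLD=452707737978755495/4503599627370496 → NEW=0, ERR=452707737978755495/4503599627370496
(5,5): OLD=15534781910134750387/72057594037927936 → NEW=255, ERR=-2839904569536873293/72057594037927936
Row 0: ..#.##
Row 1: ..#.##
Row 2: .#.##.
Row 3: ..#.##
Row 4: ..#.##
Row 5: .#.#.#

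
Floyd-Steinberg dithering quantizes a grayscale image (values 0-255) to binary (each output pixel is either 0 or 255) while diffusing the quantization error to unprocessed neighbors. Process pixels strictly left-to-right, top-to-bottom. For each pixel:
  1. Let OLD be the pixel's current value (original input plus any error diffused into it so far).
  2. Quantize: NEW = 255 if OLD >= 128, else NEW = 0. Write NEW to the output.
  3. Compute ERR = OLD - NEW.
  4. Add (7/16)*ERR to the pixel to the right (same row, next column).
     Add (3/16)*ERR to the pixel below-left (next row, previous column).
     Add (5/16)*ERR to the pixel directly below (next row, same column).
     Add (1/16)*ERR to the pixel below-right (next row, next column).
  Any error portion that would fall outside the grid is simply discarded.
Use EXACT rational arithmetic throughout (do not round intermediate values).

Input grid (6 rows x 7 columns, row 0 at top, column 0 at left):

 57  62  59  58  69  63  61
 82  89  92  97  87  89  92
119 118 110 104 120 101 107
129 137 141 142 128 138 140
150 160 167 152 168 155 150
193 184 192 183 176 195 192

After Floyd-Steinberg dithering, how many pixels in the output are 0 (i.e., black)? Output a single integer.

(0,0): OLD=57 → NEW=0, ERR=57
(0,1): OLD=1391/16 → NEW=0, ERR=1391/16
(0,2): OLD=24841/256 → NEW=0, ERR=24841/256
(0,3): OLD=411455/4096 → NEW=0, ERR=411455/4096
(0,4): OLD=7402169/65536 → NEW=0, ERR=7402169/65536
(0,5): OLD=117875471/1048576 → NEW=0, ERR=117875471/1048576
(0,6): OLD=1848538473/16777216 → NEW=0, ERR=1848538473/16777216
(1,0): OLD=29725/256 → NEW=0, ERR=29725/256
(1,1): OLD=386507/2048 → NEW=255, ERR=-135733/2048
(1,2): OLD=7706791/65536 → NEW=0, ERR=7706791/65536
(1,3): OLD=54285403/262144 → NEW=255, ERR=-12561317/262144
(1,4): OLD=2159033329/16777216 → NEW=255, ERR=-2119156751/16777216
(1,5): OLD=12963633345/134217728 → NEW=0, ERR=12963633345/134217728
(1,6): OLD=377343528239/2147483648 → NEW=255, ERR=-170264802001/2147483648
(2,0): OLD=4681193/32768 → NEW=255, ERR=-3674647/32768
(2,1): OLD=81299603/1048576 → NEW=0, ERR=81299603/1048576
(2,2): OLD=2810903161/16777216 → NEW=255, ERR=-1467286919/16777216
(2,3): OLD=4621062897/134217728 → NEW=0, ERR=4621062897/134217728
(2,4): OLD=118869356865/1073741824 → NEW=0, ERR=118869356865/1073741824
(2,5): OLD=5389548768747/34359738368 → NEW=255, ERR=-3372184515093/34359738368
(2,6): OLD=24916086456605/549755813888 → NEW=0, ERR=24916086456605/549755813888
(3,0): OLD=1820216153/16777216 → NEW=0, ERR=1820216153/16777216
(3,1): OLD=24868929381/134217728 → NEW=255, ERR=-9356591259/134217728
(3,2): OLD=101438558335/1073741824 → NEW=0, ERR=101438558335/1073741824
(3,3): OLD=899288889033/4294967296 → NEW=255, ERR=-195927771447/4294967296
(3,4): OLD=69482324631385/549755813888 → NEW=0, ERR=69482324631385/549755813888
(3,5): OLD=783035859180827/4398046511104 → NEW=255, ERR=-338466001150693/4398046511104
(3,6): OLD=8047366017150405/70368744177664 → NEW=0, ERR=8047366017150405/70368744177664
(4,0): OLD=366861419543/2147483648 → NEW=255, ERR=-180746910697/2147483648
(4,1): OLD=4325421480875/34359738368 → NEW=0, ERR=4325421480875/34359738368
(4,2): OLD=131219786741989/549755813888 → NEW=255, ERR=-8967945799451/549755813888
(4,3): OLD=704610130407527/4398046511104 → NEW=255, ERR=-416891729923993/4398046511104
(4,4): OLD=5233485928110597/35184372088832 → NEW=255, ERR=-3738528954541563/35184372088832
(4,5): OLD=128133635709237893/1125899906842624 → NEW=0, ERR=128133635709237893/1125899906842624
(4,6): OLD=4156237211464417843/18014398509481984 → NEW=255, ERR=-437434408453488077/18014398509481984
(5,0): OLD=104619383667249/549755813888 → NEW=255, ERR=-35568348874191/549755813888
(5,1): OLD=821180672950075/4398046511104 → NEW=255, ERR=-300321187381445/4398046511104
(5,2): OLD=5176405749121677/35184372088832 → NEW=255, ERR=-3795609133530483/35184372088832
(5,3): OLD=23992686474818721/281474976710656 → NEW=0, ERR=23992686474818721/281474976710656
(5,4): OLD=3521841350504274763/18014398509481984 → NEW=255, ERR=-1071830269413631157/18014398509481984
(5,5): OLD=27863186135170829467/144115188075855872 → NEW=255, ERR=-8886186824172417893/144115188075855872
(5,6): OLD=379422279032465240757/2305843009213693952 → NEW=255, ERR=-208567688317026717003/2305843009213693952
Output grid:
  Row 0: .......  (7 black, running=7)
  Row 1: .#.##.#  (3 black, running=10)
  Row 2: #.#..#.  (4 black, running=14)
  Row 3: .#.#.#.  (4 black, running=18)
  Row 4: #.###.#  (2 black, running=20)
  Row 5: ###.###  (1 black, running=21)

Answer: 21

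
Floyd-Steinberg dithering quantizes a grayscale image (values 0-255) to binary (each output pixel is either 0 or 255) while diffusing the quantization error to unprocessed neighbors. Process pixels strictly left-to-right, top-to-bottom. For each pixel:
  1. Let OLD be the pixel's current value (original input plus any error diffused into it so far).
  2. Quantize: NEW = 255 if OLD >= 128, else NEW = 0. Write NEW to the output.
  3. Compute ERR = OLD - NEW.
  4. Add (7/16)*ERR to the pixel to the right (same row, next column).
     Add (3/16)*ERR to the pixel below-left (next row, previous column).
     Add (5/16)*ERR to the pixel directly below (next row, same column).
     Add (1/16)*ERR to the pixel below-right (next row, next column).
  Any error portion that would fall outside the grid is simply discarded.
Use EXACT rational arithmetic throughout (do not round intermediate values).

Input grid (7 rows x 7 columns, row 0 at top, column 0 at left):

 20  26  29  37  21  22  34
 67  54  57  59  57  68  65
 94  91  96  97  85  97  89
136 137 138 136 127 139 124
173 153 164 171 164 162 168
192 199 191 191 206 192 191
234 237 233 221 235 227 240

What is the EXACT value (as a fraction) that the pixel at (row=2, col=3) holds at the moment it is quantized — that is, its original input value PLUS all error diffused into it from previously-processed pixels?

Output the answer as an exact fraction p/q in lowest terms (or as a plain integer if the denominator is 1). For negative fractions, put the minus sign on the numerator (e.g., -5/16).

Answer: 5361181589/33554432

Derivation:
(0,0): OLD=20 → NEW=0, ERR=20
(0,1): OLD=139/4 → NEW=0, ERR=139/4
(0,2): OLD=2829/64 → NEW=0, ERR=2829/64
(0,3): OLD=57691/1024 → NEW=0, ERR=57691/1024
(0,4): OLD=747901/16384 → NEW=0, ERR=747901/16384
(0,5): OLD=11002475/262144 → NEW=0, ERR=11002475/262144
(0,6): OLD=219623661/4194304 → NEW=0, ERR=219623661/4194304
(1,0): OLD=5105/64 → NEW=0, ERR=5105/64
(1,1): OLD=55959/512 → NEW=0, ERR=55959/512
(1,2): OLD=2152291/16384 → NEW=255, ERR=-2025629/16384
(1,3): OLD=2217575/65536 → NEW=0, ERR=2217575/65536
(1,4): OLD=408775829/4194304 → NEW=0, ERR=408775829/4194304
(1,5): OLD=4577682597/33554432 → NEW=255, ERR=-3978697563/33554432
(1,6): OLD=17238989579/536870912 → NEW=0, ERR=17238989579/536870912
(2,0): OLD=1142125/8192 → NEW=255, ERR=-946835/8192
(2,1): OLD=14782847/262144 → NEW=0, ERR=14782847/262144
(2,2): OLD=399344701/4194304 → NEW=0, ERR=399344701/4194304
(2,3): OLD=5361181589/33554432 → NEW=255, ERR=-3195198571/33554432
Target (2,3): original=97, with diffused error = 5361181589/33554432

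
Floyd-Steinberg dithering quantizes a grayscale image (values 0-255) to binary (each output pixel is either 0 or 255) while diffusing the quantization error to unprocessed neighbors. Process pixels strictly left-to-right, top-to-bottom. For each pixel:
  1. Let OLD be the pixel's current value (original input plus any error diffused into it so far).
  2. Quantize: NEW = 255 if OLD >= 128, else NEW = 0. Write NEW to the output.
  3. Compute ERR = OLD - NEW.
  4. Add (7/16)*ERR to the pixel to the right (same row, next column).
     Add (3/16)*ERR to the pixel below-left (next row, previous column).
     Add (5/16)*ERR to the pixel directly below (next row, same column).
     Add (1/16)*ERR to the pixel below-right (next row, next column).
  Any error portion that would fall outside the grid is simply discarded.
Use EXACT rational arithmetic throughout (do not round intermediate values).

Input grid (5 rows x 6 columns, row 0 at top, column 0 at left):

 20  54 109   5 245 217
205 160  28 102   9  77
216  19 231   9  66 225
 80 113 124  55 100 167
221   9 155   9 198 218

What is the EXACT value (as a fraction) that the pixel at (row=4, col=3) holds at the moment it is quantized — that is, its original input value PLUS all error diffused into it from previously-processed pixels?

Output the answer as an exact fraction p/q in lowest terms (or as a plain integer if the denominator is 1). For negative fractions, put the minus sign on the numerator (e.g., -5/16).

(0,0): OLD=20 → NEW=0, ERR=20
(0,1): OLD=251/4 → NEW=0, ERR=251/4
(0,2): OLD=8733/64 → NEW=255, ERR=-7587/64
(0,3): OLD=-47989/1024 → NEW=0, ERR=-47989/1024
(0,4): OLD=3678157/16384 → NEW=255, ERR=-499763/16384
(0,5): OLD=53386907/262144 → NEW=255, ERR=-13459813/262144
(1,0): OLD=14273/64 → NEW=255, ERR=-2047/64
(1,1): OLD=74055/512 → NEW=255, ERR=-56505/512
(1,2): OLD=-1018989/16384 → NEW=0, ERR=-1018989/16384
(1,3): OLD=3081271/65536 → NEW=0, ERR=3081271/65536
(1,4): OLD=31378661/4194304 → NEW=0, ERR=31378661/4194304
(1,5): OLD=4182308787/67108864 → NEW=0, ERR=4182308787/67108864
(2,0): OLD=1518077/8192 → NEW=255, ERR=-570883/8192
(2,1): OLD=-15633425/262144 → NEW=0, ERR=-15633425/262144
(2,2): OLD=785975821/4194304 → NEW=255, ERR=-283571699/4194304
(2,3): OLD=-280870299/33554432 → NEW=0, ERR=-280870299/33554432
(2,4): OLD=85147216943/1073741824 → NEW=0, ERR=85147216943/1073741824
(2,5): OLD=4804118725177/17179869184 → NEW=255, ERR=423252083257/17179869184
(3,0): OLD=197302765/4194304 → NEW=0, ERR=197302765/4194304
(3,1): OLD=3285369897/33554432 → NEW=0, ERR=3285369897/33554432
(3,2): OLD=37691512555/268435456 → NEW=255, ERR=-30759528725/268435456
(3,3): OLD=221534048865/17179869184 → NEW=0, ERR=221534048865/17179869184
(3,4): OLD=18488128524289/137438953472 → NEW=255, ERR=-16558804611071/137438953472
(3,5): OLD=279154178498671/2199023255552 → NEW=0, ERR=279154178498671/2199023255552
(4,0): OLD=136396691843/536870912 → NEW=255, ERR=-505390717/536870912
(4,1): OLD=177298849639/8589934592 → NEW=0, ERR=177298849639/8589934592
(4,2): OLD=37591921813125/274877906944 → NEW=255, ERR=-32501944457595/274877906944
(4,3): OLD=-301059053774855/4398046511104 → NEW=0, ERR=-301059053774855/4398046511104
Target (4,3): original=9, with diffused error = -301059053774855/4398046511104

Answer: -301059053774855/4398046511104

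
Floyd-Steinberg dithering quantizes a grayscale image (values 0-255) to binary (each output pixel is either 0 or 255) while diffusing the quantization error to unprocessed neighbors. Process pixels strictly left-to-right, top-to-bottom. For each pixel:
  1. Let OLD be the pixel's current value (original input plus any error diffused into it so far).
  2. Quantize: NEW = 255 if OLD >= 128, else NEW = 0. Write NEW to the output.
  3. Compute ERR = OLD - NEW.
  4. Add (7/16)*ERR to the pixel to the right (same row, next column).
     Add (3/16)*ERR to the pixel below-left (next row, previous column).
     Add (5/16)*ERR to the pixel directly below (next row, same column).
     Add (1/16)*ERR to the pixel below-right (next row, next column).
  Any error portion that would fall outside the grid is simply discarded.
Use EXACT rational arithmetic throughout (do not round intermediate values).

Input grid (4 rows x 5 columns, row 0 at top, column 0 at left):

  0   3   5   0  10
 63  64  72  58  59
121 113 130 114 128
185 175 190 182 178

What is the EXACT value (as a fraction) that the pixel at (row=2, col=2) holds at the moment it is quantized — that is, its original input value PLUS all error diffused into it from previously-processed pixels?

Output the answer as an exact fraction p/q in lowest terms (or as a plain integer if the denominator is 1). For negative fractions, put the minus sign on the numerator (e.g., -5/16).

(0,0): OLD=0 → NEW=0, ERR=0
(0,1): OLD=3 → NEW=0, ERR=3
(0,2): OLD=101/16 → NEW=0, ERR=101/16
(0,3): OLD=707/256 → NEW=0, ERR=707/256
(0,4): OLD=45909/4096 → NEW=0, ERR=45909/4096
(1,0): OLD=1017/16 → NEW=0, ERR=1017/16
(1,1): OLD=12023/128 → NEW=0, ERR=12023/128
(1,2): OLD=474203/4096 → NEW=0, ERR=474203/4096
(1,3): OLD=1835163/16384 → NEW=0, ERR=1835163/16384
(1,4): OLD=29276065/262144 → NEW=0, ERR=29276065/262144
(2,0): OLD=324557/2048 → NEW=255, ERR=-197683/2048
(2,1): OLD=8244647/65536 → NEW=0, ERR=8244647/65536
(2,2): OLD=260141381/1048576 → NEW=255, ERR=-7245499/1048576
Target (2,2): original=130, with diffused error = 260141381/1048576

Answer: 260141381/1048576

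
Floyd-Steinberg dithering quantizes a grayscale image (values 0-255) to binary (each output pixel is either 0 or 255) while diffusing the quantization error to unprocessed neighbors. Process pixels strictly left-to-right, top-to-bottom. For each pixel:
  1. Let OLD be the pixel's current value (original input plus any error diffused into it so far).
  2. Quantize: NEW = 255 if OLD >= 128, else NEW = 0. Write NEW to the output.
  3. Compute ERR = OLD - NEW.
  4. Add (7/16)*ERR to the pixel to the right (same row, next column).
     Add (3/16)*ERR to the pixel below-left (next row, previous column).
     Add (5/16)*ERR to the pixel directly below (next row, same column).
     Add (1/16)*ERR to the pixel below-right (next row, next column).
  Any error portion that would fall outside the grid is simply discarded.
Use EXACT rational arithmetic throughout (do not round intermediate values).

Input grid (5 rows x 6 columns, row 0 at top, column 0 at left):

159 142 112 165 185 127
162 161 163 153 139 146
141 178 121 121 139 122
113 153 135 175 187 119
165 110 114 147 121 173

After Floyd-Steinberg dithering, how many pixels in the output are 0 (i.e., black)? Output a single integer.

Answer: 12

Derivation:
(0,0): OLD=159 → NEW=255, ERR=-96
(0,1): OLD=100 → NEW=0, ERR=100
(0,2): OLD=623/4 → NEW=255, ERR=-397/4
(0,3): OLD=7781/64 → NEW=0, ERR=7781/64
(0,4): OLD=243907/1024 → NEW=255, ERR=-17213/1024
(0,5): OLD=1960277/16384 → NEW=0, ERR=1960277/16384
(1,0): OLD=603/4 → NEW=255, ERR=-417/4
(1,1): OLD=3905/32 → NEW=0, ERR=3905/32
(1,2): OLD=219565/1024 → NEW=255, ERR=-41555/1024
(1,3): OLD=671269/4096 → NEW=255, ERR=-373211/4096
(1,4): OLD=32483835/262144 → NEW=0, ERR=32483835/262144
(1,5): OLD=992170861/4194304 → NEW=255, ERR=-77376659/4194304
(2,0): OLD=67227/512 → NEW=255, ERR=-63333/512
(2,1): OLD=2423073/16384 → NEW=255, ERR=-1754847/16384
(2,2): OLD=13631923/262144 → NEW=0, ERR=13631923/262144
(2,3): OLD=285160075/2097152 → NEW=255, ERR=-249613685/2097152
(2,4): OLD=7817949265/67108864 → NEW=0, ERR=7817949265/67108864
(2,5): OLD=187847876423/1073741824 → NEW=255, ERR=-85956288697/1073741824
(3,0): OLD=14224451/262144 → NEW=0, ERR=14224451/262144
(3,1): OLD=304690591/2097152 → NEW=255, ERR=-230083169/2097152
(3,2): OLD=1245540793/16777216 → NEW=0, ERR=1245540793/16777216
(3,3): OLD=209785391887/1073741824 → NEW=255, ERR=-64018773233/1073741824
(3,4): OLD=1502134496583/8589934592 → NEW=255, ERR=-688298824377/8589934592
(3,5): OLD=9099589650569/137438953472 → NEW=0, ERR=9099589650569/137438953472
(4,0): OLD=5415209813/33554432 → NEW=255, ERR=-3141170347/33554432
(4,1): OLD=27954928857/536870912 → NEW=0, ERR=27954928857/536870912
(4,2): OLD=2438588242507/17179869184 → NEW=255, ERR=-1942278399413/17179869184
(4,3): OLD=18835242492007/274877906944 → NEW=0, ERR=18835242492007/274877906944
(4,4): OLD=592091245343079/4398046511104 → NEW=255, ERR=-529410614988441/4398046511104
(4,5): OLD=9571443783826801/70368744177664 → NEW=255, ERR=-8372585981477519/70368744177664
Output grid:
  Row 0: #.#.#.  (3 black, running=3)
  Row 1: #.##.#  (2 black, running=5)
  Row 2: ##.#.#  (2 black, running=7)
  Row 3: .#.##.  (3 black, running=10)
  Row 4: #.#.##  (2 black, running=12)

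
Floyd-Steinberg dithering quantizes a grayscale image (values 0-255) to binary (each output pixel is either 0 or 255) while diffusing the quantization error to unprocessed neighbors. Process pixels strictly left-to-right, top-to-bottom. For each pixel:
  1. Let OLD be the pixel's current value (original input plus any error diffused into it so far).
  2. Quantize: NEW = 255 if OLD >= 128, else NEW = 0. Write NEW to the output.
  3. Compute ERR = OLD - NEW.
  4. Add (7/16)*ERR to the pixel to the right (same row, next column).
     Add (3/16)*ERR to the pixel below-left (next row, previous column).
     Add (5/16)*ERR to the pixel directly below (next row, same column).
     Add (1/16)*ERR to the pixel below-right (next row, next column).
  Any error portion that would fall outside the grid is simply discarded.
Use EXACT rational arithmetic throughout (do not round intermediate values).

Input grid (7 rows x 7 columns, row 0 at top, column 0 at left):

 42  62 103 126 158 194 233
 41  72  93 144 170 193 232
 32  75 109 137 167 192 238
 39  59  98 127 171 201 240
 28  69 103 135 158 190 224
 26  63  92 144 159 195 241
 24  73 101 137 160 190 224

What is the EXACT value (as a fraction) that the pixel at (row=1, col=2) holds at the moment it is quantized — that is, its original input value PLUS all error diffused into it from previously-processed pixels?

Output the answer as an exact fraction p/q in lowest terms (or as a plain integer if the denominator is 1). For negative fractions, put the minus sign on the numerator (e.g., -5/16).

(0,0): OLD=42 → NEW=0, ERR=42
(0,1): OLD=643/8 → NEW=0, ERR=643/8
(0,2): OLD=17685/128 → NEW=255, ERR=-14955/128
(0,3): OLD=153363/2048 → NEW=0, ERR=153363/2048
(0,4): OLD=6250885/32768 → NEW=255, ERR=-2104955/32768
(0,5): OLD=86977187/524288 → NEW=255, ERR=-46716253/524288
(0,6): OLD=1627531893/8388608 → NEW=255, ERR=-511563147/8388608
(1,0): OLD=8857/128 → NEW=0, ERR=8857/128
(1,1): OLD=110703/1024 → NEW=0, ERR=110703/1024
(1,2): OLD=4025563/32768 → NEW=0, ERR=4025563/32768
Target (1,2): original=93, with diffused error = 4025563/32768

Answer: 4025563/32768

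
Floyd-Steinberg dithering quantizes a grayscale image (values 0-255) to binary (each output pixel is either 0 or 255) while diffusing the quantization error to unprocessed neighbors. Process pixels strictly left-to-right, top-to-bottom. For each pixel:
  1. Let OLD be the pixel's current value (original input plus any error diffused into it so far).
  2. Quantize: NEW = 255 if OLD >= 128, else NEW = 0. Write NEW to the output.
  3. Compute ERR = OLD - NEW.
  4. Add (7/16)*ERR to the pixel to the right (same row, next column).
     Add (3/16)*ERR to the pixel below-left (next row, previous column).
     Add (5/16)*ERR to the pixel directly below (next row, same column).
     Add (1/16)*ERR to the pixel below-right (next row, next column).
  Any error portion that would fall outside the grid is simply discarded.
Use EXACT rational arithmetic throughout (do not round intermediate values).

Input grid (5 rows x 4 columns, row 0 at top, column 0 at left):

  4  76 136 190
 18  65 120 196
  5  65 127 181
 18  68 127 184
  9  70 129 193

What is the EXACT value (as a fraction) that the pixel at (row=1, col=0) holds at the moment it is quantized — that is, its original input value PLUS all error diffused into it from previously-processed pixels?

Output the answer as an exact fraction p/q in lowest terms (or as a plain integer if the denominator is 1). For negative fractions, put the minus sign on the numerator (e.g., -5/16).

(0,0): OLD=4 → NEW=0, ERR=4
(0,1): OLD=311/4 → NEW=0, ERR=311/4
(0,2): OLD=10881/64 → NEW=255, ERR=-5439/64
(0,3): OLD=156487/1024 → NEW=255, ERR=-104633/1024
(1,0): OLD=2165/64 → NEW=0, ERR=2165/64
Target (1,0): original=18, with diffused error = 2165/64

Answer: 2165/64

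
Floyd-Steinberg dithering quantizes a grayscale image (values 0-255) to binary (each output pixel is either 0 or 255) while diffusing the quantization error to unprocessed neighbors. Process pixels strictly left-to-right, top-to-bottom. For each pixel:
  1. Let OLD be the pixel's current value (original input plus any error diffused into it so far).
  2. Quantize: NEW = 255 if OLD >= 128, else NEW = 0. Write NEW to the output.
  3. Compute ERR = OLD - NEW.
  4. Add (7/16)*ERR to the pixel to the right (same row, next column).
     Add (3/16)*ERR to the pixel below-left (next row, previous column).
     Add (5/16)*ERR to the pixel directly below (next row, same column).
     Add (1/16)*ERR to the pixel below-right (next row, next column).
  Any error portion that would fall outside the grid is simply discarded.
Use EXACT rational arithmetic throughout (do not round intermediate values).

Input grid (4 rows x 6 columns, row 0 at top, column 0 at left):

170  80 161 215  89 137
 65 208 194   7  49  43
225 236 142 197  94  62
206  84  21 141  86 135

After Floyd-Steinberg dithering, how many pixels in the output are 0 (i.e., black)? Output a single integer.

Answer: 12

Derivation:
(0,0): OLD=170 → NEW=255, ERR=-85
(0,1): OLD=685/16 → NEW=0, ERR=685/16
(0,2): OLD=46011/256 → NEW=255, ERR=-19269/256
(0,3): OLD=745757/4096 → NEW=255, ERR=-298723/4096
(0,4): OLD=3741643/65536 → NEW=0, ERR=3741643/65536
(0,5): OLD=169846413/1048576 → NEW=255, ERR=-97540467/1048576
(1,0): OLD=11895/256 → NEW=0, ERR=11895/256
(1,1): OLD=455233/2048 → NEW=255, ERR=-67007/2048
(1,2): OLD=9513557/65536 → NEW=255, ERR=-7198123/65536
(1,3): OLD=-15163151/262144 → NEW=0, ERR=-15163151/262144
(1,4): OLD=327752307/16777216 → NEW=0, ERR=327752307/16777216
(1,5): OLD=6991614005/268435456 → NEW=0, ERR=6991614005/268435456
(2,0): OLD=7647579/32768 → NEW=255, ERR=-708261/32768
(2,1): OLD=208277913/1048576 → NEW=255, ERR=-59108967/1048576
(2,2): OLD=1176486667/16777216 → NEW=0, ERR=1176486667/16777216
(2,3): OLD=27702760307/134217728 → NEW=255, ERR=-6522760333/134217728
(2,4): OLD=344076241113/4294967296 → NEW=0, ERR=344076241113/4294967296
(2,5): OLD=7312374956415/68719476736 → NEW=0, ERR=7312374956415/68719476736
(3,0): OLD=3165457835/16777216 → NEW=255, ERR=-1112732245/16777216
(3,1): OLD=6598782799/134217728 → NEW=0, ERR=6598782799/134217728
(3,2): OLD=55606937053/1073741824 → NEW=0, ERR=55606937053/1073741824
(3,3): OLD=11536208114071/68719476736 → NEW=255, ERR=-5987258453609/68719476736
(3,4): OLD=49385380840631/549755813888 → NEW=0, ERR=49385380840631/549755813888
(3,5): OLD=1869706981001561/8796093022208 → NEW=255, ERR=-373296739661479/8796093022208
Output grid:
  Row 0: #.##.#  (2 black, running=2)
  Row 1: .##...  (4 black, running=6)
  Row 2: ##.#..  (3 black, running=9)
  Row 3: #..#.#  (3 black, running=12)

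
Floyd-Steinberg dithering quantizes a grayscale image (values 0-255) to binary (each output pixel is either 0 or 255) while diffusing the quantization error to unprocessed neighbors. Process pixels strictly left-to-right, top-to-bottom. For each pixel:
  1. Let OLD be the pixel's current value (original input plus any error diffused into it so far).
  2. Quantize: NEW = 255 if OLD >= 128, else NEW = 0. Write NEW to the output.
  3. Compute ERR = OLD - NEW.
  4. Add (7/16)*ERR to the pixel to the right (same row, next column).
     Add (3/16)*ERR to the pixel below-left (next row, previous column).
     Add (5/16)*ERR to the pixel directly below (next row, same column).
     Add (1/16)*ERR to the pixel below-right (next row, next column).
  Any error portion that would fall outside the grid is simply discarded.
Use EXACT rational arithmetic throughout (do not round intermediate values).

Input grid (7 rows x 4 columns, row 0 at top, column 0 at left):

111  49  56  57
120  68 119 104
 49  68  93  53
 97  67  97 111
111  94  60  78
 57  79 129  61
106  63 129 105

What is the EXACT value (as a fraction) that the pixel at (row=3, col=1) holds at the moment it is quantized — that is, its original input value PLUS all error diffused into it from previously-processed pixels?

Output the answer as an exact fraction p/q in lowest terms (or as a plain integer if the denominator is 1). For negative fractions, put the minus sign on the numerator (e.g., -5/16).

(0,0): OLD=111 → NEW=0, ERR=111
(0,1): OLD=1561/16 → NEW=0, ERR=1561/16
(0,2): OLD=25263/256 → NEW=0, ERR=25263/256
(0,3): OLD=410313/4096 → NEW=0, ERR=410313/4096
(1,0): OLD=44283/256 → NEW=255, ERR=-20997/256
(1,1): OLD=180317/2048 → NEW=0, ERR=180317/2048
(1,2): OLD=13974817/65536 → NEW=255, ERR=-2736863/65536
(1,3): OLD=129186231/1048576 → NEW=0, ERR=129186231/1048576
(2,0): OLD=1306703/32768 → NEW=0, ERR=1306703/32768
(2,1): OLD=104861909/1048576 → NEW=0, ERR=104861909/1048576
(2,2): OLD=319405801/2097152 → NEW=255, ERR=-215367959/2097152
(2,3): OLD=1475091877/33554432 → NEW=0, ERR=1475091877/33554432
(3,0): OLD=2151048159/16777216 → NEW=255, ERR=-2127141921/16777216
(3,1): OLD=6984335745/268435456 → NEW=0, ERR=6984335745/268435456
Target (3,1): original=67, with diffused error = 6984335745/268435456

Answer: 6984335745/268435456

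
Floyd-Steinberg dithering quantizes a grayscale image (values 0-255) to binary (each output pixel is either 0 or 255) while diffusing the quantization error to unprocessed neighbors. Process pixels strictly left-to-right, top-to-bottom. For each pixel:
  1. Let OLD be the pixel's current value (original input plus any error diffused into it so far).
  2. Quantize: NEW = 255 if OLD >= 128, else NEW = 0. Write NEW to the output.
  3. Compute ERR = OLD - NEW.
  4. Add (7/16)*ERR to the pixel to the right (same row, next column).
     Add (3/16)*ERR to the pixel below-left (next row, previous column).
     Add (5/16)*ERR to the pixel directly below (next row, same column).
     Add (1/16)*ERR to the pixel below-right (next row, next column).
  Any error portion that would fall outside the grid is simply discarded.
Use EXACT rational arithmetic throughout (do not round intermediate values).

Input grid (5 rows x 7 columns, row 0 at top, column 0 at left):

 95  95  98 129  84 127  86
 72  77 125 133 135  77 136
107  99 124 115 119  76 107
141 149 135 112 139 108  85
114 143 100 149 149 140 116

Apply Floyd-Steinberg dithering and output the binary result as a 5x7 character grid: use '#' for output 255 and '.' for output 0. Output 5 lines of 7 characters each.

(0,0): OLD=95 → NEW=0, ERR=95
(0,1): OLD=2185/16 → NEW=255, ERR=-1895/16
(0,2): OLD=11823/256 → NEW=0, ERR=11823/256
(0,3): OLD=611145/4096 → NEW=255, ERR=-433335/4096
(0,4): OLD=2471679/65536 → NEW=0, ERR=2471679/65536
(0,5): OLD=150470905/1048576 → NEW=255, ERR=-116915975/1048576
(0,6): OLD=624428751/16777216 → NEW=0, ERR=624428751/16777216
(1,0): OLD=20347/256 → NEW=0, ERR=20347/256
(1,1): OLD=183005/2048 → NEW=0, ERR=183005/2048
(1,2): OLD=9914785/65536 → NEW=255, ERR=-6796895/65536
(1,3): OLD=16914317/262144 → NEW=0, ERR=16914317/262144
(1,4): OLD=2474577671/16777216 → NEW=255, ERR=-1803612409/16777216
(1,5): OLD=598500663/134217728 → NEW=0, ERR=598500663/134217728
(1,6): OLD=306259186009/2147483648 → NEW=255, ERR=-241349144231/2147483648
(2,0): OLD=4869071/32768 → NEW=255, ERR=-3486769/32768
(2,1): OLD=69093205/1048576 → NEW=0, ERR=69093205/1048576
(2,2): OLD=2316945983/16777216 → NEW=255, ERR=-1961244097/16777216
(2,3): OLD=7701553927/134217728 → NEW=0, ERR=7701553927/134217728
(2,4): OLD=123886283767/1073741824 → NEW=0, ERR=123886283767/1073741824
(2,5): OLD=3438718320701/34359738368 → NEW=0, ERR=3438718320701/34359738368
(2,6): OLD=63740184962171/549755813888 → NEW=0, ERR=63740184962171/549755813888
(3,0): OLD=2014984031/16777216 → NEW=0, ERR=2014984031/16777216
(3,1): OLD=25980134771/134217728 → NEW=255, ERR=-8245385869/134217728
(3,2): OLD=92845709769/1073741824 → NEW=0, ERR=92845709769/1073741824
(3,3): OLD=782066675791/4294967296 → NEW=255, ERR=-313149984689/4294967296
(3,4): OLD=90989217157983/549755813888 → NEW=255, ERR=-49198515383457/549755813888
(3,5): OLD=567668118272781/4398046511104 → NEW=255, ERR=-553833742058739/4398046511104
(3,6): OLD=5094270404226835/70368744177664 → NEW=0, ERR=5094270404226835/70368744177664
(4,0): OLD=300676339505/2147483648 → NEW=255, ERR=-246931990735/2147483648
(4,1): OLD=3340279996541/34359738368 → NEW=0, ERR=3340279996541/34359738368
(4,2): OLD=83586436512627/549755813888 → NEW=255, ERR=-56601296028813/549755813888
(4,3): OLD=306967127578849/4398046511104 → NEW=0, ERR=306967127578849/4398046511104
(4,4): OLD=4341802674843923/35184372088832 → NEW=0, ERR=4341802674843923/35184372088832
(4,5): OLD=183089926284681171/1125899906842624 → NEW=255, ERR=-104014549960187949/1125899906842624
(4,6): OLD=1627328571749704117/18014398509481984 → NEW=0, ERR=1627328571749704117/18014398509481984
Row 0: .#.#.#.
Row 1: ..#.#.#
Row 2: #.#....
Row 3: .#.###.
Row 4: #.#..#.

Answer: .#.#.#.
..#.#.#
#.#....
.#.###.
#.#..#.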